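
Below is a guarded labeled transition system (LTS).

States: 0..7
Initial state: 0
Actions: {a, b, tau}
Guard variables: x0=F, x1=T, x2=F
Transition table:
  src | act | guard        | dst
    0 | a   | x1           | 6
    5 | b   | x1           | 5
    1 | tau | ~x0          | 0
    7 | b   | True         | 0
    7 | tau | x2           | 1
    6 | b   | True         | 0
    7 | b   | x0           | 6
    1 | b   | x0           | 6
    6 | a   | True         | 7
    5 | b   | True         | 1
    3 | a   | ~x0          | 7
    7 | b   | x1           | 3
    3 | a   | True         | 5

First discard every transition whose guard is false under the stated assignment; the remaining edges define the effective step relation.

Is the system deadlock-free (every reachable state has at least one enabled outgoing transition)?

R = {0,1,3,5,6,7}
  0: a→6  [deg 1]
  1: tau→0  [deg 1]
  3: a→5  a→7  [deg 2]
  5: b→1  b→5  [deg 2]
  6: a→7  b→0  [deg 2]
  7: b→0  b→3  [deg 2]

Answer: DEADLOCK-FREE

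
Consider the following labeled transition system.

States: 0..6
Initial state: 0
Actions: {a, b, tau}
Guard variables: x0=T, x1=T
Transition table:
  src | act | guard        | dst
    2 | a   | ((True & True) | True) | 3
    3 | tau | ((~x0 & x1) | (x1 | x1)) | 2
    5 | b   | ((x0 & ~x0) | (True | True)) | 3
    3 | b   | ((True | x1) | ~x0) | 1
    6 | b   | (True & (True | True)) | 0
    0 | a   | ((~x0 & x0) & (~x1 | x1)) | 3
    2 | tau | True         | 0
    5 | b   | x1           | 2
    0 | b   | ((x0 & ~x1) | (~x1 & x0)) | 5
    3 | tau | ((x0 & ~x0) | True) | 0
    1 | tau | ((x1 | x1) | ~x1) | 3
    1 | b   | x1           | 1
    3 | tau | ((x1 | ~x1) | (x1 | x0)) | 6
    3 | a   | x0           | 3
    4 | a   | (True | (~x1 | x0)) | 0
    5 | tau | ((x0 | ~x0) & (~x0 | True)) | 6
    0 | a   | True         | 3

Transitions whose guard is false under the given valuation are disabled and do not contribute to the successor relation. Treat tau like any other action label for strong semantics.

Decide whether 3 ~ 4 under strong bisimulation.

Compute ~ classes (split until stable):
  P[0] = {{0,1,2,3,4,5,6}}
  P[1] = {{0,4},{1,5},{2},{3},{6}}
  P[2] = {{0},{1},{2},{3},{4},{5},{6}}
Fixed point at round 3; 7 class(es).
3∈{3}, 4∈{4}

Answer: NOT BISIMILAR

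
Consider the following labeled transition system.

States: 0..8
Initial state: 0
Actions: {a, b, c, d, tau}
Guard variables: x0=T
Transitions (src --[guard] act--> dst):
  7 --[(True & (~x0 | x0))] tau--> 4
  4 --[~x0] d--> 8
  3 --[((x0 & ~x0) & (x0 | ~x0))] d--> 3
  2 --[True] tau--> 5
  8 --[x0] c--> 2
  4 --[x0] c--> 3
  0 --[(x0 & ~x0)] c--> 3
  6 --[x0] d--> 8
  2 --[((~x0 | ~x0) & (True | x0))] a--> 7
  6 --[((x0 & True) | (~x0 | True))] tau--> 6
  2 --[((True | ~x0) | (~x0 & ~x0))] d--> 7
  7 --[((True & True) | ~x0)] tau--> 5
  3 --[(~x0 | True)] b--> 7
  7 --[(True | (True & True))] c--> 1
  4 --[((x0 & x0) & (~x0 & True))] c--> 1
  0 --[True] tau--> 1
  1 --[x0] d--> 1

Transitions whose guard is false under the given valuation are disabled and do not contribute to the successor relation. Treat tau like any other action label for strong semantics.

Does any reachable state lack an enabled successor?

Answer: DEADLOCK-FREE

Working:
Reachable = {0,1}
  0: tau→1  [1 out]
  1: d→1  [1 out]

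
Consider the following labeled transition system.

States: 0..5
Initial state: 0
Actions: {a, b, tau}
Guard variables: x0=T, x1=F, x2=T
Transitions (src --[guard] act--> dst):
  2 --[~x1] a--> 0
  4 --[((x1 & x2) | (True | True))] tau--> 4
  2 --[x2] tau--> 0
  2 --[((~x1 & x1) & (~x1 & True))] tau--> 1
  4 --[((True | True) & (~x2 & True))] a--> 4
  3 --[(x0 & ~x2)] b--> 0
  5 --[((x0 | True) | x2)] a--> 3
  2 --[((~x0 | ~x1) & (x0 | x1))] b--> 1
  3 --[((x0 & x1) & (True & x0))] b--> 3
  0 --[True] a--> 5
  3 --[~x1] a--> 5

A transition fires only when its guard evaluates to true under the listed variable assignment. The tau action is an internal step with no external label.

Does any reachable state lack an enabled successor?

Answer: DEADLOCK-FREE

Trace:
Reach set: {0,3,5}
  0: a→5  [1 exit(s)]
  3: a→5  [1 exit(s)]
  5: a→3  [1 exit(s)]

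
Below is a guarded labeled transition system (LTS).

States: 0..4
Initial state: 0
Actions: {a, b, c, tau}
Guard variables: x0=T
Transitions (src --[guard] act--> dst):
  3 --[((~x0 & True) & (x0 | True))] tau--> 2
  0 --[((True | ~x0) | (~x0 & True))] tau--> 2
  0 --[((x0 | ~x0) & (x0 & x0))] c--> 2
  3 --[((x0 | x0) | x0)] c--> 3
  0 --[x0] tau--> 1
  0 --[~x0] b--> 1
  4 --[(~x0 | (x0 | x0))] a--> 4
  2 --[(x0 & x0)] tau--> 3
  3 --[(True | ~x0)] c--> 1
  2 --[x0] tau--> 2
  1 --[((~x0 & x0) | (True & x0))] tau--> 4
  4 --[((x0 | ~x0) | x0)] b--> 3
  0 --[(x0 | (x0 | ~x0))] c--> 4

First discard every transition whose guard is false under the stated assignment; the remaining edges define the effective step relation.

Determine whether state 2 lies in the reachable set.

Answer: REACHABLE

Working:
11 transition(s) survive guard evaluation.
Layer 0: {0}
Layer 1: {1,2,4}  now seen {0,1,2,4}
Layer 2: {3}  now seen {0,1,2,3,4}
R = {0,1,2,3,4}
trace reaching 2: tau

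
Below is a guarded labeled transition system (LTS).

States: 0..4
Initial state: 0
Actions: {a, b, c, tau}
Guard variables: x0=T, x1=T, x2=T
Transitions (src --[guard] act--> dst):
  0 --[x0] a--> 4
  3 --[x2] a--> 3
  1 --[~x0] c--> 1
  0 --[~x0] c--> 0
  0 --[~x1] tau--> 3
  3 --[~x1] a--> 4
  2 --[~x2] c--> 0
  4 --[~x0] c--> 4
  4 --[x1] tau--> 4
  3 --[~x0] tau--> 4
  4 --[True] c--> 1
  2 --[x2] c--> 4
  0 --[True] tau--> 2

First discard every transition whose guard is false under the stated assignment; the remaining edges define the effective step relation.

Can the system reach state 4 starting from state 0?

Guard filter leaves 6 enabled edge(s).
L0 = {0}
L1 = {2,4}  now seen {0,2,4}
L2 = {1}  now seen {0,1,2,4}
Reachable = {0,1,2,4}
witness 4: a

Answer: REACHABLE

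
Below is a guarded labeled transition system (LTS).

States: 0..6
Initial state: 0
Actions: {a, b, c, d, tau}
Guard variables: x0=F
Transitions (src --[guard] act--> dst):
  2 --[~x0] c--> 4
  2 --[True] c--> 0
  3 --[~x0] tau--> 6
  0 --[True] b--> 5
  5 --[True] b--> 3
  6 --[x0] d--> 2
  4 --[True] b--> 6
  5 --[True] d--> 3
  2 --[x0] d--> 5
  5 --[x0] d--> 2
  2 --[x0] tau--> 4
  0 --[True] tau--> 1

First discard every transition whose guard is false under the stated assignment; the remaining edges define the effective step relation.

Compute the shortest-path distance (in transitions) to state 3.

BFS to 3:
  L0 = {0}
  L1 = {1,5}
  L2 = {3}
depth(3)=2, e.g. b·b

Answer: 2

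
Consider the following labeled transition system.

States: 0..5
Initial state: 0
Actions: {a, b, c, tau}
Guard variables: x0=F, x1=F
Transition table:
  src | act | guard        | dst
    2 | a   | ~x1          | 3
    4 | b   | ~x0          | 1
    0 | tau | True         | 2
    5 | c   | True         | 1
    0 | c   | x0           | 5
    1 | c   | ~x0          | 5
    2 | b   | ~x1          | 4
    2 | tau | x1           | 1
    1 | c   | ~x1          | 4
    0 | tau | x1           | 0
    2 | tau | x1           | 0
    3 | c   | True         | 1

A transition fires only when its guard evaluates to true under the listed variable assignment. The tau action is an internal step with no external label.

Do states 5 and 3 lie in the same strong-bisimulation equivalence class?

Bisimulation quotient by refinement:
  π0 = {{0,1,2,3,4,5}}
  π1 = {{0},{1,3,5},{2},{4}}
  π2 = {{0},{1},{2},{3,5},{4}}
5 equivalence class(es) (converged in 3)
class of 5: {3,5}; class of 3: {3,5}

Answer: BISIMILAR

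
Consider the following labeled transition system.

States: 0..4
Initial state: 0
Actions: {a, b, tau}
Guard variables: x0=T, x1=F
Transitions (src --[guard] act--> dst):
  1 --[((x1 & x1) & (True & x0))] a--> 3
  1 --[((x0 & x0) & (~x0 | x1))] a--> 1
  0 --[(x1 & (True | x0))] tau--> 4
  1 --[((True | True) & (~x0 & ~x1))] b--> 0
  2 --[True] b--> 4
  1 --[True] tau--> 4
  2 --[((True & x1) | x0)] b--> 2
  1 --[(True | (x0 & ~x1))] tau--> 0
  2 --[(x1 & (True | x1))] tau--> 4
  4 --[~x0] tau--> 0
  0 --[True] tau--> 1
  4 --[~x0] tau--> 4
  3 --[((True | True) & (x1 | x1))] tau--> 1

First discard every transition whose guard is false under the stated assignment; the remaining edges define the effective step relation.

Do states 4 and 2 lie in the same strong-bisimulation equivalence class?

Refine partition for ~:
  round 0: {{0,1,2,3,4}}
  round 1: {{0,1},{2},{3,4}}
  round 2: {{0},{1},{2},{3,4}}
4 equivalence class(es) (converged in 3)
4∈{3,4}, 2∈{2}

Answer: NOT BISIMILAR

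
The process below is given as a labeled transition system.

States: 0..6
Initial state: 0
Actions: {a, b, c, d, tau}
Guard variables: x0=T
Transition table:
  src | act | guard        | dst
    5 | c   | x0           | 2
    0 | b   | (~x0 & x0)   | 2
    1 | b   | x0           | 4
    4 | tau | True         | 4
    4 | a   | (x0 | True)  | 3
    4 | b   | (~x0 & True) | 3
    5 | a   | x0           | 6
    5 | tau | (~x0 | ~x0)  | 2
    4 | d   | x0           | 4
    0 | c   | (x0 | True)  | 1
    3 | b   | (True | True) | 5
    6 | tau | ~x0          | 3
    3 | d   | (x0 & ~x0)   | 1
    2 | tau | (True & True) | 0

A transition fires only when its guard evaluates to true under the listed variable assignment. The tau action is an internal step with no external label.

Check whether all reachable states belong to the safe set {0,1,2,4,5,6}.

Answer: INVARIANT VIOLATED at state 3

Trace:
Allowed set {0,1,2,4,5,6}
Reach set: {0,1,2,3,4,5,6}
  0: ✓
  1: ✓
  2: ✓
  3: VIOLATES
  4: ✓
  5: ✓
  6: ✓
reach 3 via c·b·a — violates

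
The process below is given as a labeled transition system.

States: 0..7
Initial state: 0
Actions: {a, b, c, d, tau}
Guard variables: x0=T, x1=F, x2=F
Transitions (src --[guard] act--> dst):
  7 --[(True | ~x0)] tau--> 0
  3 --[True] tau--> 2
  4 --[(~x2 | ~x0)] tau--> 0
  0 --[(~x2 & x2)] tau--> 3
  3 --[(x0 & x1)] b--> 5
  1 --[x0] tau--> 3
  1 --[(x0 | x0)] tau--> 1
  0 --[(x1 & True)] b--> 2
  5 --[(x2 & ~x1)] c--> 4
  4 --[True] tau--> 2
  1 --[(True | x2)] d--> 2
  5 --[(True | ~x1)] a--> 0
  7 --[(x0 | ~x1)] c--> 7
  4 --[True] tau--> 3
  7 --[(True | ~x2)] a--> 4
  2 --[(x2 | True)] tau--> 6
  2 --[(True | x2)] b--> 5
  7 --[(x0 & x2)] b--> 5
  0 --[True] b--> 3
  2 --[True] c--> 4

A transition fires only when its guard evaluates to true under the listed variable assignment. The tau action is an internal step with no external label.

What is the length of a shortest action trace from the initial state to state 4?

Answer: 3

Working:
Breadth-first toward 4:
  depth 0: {0}
  depth 1: {3}
  depth 2: {2}
  depth 3: {4,5,6}
first hit 4 at d=3 via b·tau·c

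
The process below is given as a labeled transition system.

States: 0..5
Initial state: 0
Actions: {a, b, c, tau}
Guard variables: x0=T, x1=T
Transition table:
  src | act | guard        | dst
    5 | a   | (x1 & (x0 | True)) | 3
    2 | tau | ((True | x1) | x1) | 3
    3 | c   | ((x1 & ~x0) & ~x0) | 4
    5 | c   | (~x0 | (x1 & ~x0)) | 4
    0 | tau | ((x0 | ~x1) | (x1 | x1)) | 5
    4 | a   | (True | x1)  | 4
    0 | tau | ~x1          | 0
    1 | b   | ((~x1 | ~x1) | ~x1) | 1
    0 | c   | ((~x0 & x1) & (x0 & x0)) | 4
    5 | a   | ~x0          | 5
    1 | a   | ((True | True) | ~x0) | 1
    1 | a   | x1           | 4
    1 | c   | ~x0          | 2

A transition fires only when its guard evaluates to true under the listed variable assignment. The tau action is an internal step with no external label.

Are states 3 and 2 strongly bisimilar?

Refine partition for ~:
  π0 = {{0,1,2,3,4,5}}
  π1 = {{0,2},{1,4,5},{3}}
  π2 = {{0},{1,4},{2},{3},{5}}
5 equivalence class(es) (converged in 3)
3∈{3}, 2∈{2}

Answer: NOT BISIMILAR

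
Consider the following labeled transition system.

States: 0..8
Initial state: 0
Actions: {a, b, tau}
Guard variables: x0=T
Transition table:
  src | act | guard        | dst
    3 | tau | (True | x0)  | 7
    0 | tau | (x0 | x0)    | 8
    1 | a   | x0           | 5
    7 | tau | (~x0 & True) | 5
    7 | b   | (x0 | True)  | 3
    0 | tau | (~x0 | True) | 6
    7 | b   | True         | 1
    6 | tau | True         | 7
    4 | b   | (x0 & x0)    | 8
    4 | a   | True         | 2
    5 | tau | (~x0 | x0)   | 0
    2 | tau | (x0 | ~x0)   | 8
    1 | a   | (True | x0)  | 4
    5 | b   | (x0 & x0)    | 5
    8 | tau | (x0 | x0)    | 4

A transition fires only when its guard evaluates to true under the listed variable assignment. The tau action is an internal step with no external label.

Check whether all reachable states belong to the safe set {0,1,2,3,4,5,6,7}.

Answer: INVARIANT VIOLATED at state 8

Working:
Inv-set: {0,1,2,3,4,5,6,7}
R = {0,1,2,3,4,5,6,7,8}
  0: safe
  1: safe
  2: safe
  3: safe
  4: safe
  5: safe
  6: safe
  7: safe
  8: outside
reach 8 via tau — violates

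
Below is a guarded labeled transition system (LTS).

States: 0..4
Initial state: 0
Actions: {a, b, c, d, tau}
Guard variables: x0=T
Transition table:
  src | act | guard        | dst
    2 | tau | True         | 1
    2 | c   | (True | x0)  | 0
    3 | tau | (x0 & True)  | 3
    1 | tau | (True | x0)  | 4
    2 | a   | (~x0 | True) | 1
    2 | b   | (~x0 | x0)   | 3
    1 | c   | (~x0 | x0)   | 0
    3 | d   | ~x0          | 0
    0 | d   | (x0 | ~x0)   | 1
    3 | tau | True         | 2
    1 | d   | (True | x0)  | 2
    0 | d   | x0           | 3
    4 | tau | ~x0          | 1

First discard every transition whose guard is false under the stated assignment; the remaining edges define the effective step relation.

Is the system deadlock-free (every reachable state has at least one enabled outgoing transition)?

Answer: DEADLOCK at state 4

Working:
Reach set: {0,1,2,3,4}
  0: d→1  d→3  [2 exit(s)]
  1: c→0  d→2  tau→4  [3 exit(s)]
  2: a→1  b→3  c→0  tau→1  [4 exit(s)]
  3: tau→2  tau→3  [2 exit(s)]
  4: ∅  [no exit]
Path to 4: d·tau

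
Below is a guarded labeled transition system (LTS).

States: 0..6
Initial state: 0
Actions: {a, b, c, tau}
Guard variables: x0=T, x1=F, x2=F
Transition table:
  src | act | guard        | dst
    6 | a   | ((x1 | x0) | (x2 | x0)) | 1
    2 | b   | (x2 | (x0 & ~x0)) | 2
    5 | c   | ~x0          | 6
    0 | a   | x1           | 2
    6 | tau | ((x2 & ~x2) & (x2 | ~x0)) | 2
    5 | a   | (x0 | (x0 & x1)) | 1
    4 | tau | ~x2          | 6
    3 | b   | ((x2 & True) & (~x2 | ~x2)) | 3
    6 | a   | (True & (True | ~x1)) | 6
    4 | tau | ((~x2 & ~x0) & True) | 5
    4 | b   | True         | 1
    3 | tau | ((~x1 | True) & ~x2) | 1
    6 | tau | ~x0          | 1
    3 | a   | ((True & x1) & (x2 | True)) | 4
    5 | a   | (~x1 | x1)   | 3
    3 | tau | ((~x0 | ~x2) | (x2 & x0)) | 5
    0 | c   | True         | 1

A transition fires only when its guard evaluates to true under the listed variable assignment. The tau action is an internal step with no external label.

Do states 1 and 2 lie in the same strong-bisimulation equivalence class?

Answer: BISIMILAR

Working:
Refine partition for ~:
  round 0: {{0,1,2,3,4,5,6}}
  round 1: {{0},{1,2},{3},{4},{5,6}}
  round 2: {{0},{1,2},{3},{4},{5},{6}}
Fixed point at round 3; 6 class(es).
[1]={1,2}  [2]={1,2}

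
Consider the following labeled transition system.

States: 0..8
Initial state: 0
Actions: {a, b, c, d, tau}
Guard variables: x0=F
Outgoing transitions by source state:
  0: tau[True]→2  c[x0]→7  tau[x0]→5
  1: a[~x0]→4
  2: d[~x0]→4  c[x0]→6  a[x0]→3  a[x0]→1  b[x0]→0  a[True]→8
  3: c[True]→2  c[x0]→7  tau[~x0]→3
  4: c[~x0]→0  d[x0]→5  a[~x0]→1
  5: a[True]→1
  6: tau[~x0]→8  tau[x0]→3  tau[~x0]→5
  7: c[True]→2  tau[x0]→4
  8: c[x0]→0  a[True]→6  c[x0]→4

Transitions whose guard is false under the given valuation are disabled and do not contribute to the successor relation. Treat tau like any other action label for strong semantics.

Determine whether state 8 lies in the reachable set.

Guard filter leaves 13 enabled edge(s).
Layer 0: {0}
Layer 1: {2}  now seen {0,2}
Layer 2: {4,8}  now seen {0,2,4,8}
Layer 3: {1,6}  now seen {0,1,2,4,6,8}
Layer 4: {5}  now seen {0,1,2,4,5,6,8}
Reachable = {0,1,2,4,5,6,8}
witness 8: tau·a

Answer: REACHABLE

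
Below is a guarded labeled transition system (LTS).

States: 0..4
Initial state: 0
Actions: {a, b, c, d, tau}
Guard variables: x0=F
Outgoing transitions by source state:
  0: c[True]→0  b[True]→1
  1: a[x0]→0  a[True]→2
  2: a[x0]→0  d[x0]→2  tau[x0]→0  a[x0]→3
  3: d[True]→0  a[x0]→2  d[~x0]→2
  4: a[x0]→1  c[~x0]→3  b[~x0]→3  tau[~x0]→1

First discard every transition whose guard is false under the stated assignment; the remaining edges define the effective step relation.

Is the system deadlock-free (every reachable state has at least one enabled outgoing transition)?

Answer: DEADLOCK at state 2

Trace:
Reach set: {0,1,2}
  0: b→1  c→0  [deg 2]
  1: a→2  [deg 1]
  2: ∅  [STUCK]
trace reaching 2: b·a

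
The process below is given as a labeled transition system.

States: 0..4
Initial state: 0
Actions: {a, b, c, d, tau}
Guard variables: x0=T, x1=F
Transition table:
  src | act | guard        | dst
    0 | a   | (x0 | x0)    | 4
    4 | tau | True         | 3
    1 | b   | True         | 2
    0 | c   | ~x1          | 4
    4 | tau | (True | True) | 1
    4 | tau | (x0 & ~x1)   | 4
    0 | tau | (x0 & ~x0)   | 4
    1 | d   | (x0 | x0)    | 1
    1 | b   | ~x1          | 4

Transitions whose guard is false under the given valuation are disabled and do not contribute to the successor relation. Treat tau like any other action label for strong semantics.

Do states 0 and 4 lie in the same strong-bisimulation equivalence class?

Bisimulation quotient by refinement:
  P[0] = {{0,1,2,3,4}}
  P[1] = {{0},{1},{2,3},{4}}
Fixed point at round 2; 4 class(es).
class of 0: {0}; class of 4: {4}

Answer: NOT BISIMILAR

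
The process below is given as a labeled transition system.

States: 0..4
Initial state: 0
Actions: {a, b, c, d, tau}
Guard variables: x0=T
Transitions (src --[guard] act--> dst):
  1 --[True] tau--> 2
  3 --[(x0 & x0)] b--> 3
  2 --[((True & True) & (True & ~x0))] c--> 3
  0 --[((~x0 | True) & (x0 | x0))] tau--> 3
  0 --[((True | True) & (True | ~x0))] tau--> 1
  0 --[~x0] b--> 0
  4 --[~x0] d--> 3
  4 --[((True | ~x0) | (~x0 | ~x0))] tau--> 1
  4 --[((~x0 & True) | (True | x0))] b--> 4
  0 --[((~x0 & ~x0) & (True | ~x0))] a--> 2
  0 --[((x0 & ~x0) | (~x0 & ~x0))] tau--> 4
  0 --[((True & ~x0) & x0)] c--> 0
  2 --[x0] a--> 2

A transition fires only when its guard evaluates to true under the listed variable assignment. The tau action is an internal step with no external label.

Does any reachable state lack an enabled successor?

Reach set: {0,1,2,3}
  0: tau→1  tau→3  [deg 2]
  1: tau→2  [deg 1]
  2: a→2  [deg 1]
  3: b→3  [deg 1]

Answer: DEADLOCK-FREE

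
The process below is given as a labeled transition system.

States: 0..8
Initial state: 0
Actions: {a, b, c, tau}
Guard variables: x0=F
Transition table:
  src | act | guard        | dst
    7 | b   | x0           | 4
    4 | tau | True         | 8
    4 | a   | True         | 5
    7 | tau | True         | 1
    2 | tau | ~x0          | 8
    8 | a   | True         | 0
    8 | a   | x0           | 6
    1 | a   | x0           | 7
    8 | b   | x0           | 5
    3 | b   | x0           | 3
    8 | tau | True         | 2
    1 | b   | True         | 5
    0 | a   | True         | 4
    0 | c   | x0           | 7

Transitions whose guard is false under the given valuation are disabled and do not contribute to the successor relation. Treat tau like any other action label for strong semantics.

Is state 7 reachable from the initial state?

Answer: UNREACHABLE

Analysis:
8 transition(s) survive guard evaluation.
L0 = {0}
L1 = {4}  now seen {0,4}
L2 = {5,8}  now seen {0,4,5,8}
L3 = {2}  now seen {0,2,4,5,8}
Reach set: {0,2,4,5,8}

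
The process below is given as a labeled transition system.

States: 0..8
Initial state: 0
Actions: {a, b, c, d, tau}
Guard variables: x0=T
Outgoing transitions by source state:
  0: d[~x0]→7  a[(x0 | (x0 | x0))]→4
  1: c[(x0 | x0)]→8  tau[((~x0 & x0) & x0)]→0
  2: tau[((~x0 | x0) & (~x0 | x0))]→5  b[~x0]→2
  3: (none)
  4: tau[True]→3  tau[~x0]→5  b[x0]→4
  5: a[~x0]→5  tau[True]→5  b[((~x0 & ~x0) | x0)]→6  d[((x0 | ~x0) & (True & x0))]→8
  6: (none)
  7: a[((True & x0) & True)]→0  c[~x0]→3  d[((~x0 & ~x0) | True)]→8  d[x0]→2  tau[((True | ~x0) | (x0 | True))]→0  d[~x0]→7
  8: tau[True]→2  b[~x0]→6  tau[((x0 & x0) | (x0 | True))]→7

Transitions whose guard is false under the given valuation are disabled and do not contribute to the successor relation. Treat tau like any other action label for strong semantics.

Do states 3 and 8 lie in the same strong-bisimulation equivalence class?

Answer: NOT BISIMILAR

Analysis:
Compute ~ classes (split until stable):
  P[0] = {{0,1,2,3,4,5,6,7,8}}
  P[1] = {{0},{1},{2,8},{3,6},{4},{5},{7}}
  P[2] = {{0},{1},{2},{3,6},{4},{5},{7},{8}}
Fixed point at round 3; 8 class(es).
3∈{3,6}, 8∈{8}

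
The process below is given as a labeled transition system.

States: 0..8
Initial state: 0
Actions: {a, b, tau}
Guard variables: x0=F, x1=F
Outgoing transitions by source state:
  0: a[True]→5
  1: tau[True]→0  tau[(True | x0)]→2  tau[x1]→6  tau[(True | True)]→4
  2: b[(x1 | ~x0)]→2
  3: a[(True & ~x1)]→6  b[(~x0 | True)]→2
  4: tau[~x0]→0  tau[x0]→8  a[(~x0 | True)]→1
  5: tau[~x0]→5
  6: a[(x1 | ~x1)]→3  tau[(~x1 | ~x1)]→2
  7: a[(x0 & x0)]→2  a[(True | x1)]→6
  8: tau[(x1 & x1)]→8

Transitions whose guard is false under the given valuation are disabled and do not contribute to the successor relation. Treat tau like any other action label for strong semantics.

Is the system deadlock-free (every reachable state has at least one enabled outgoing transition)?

Reach set: {0,5}
  0: a→5  [1 exit(s)]
  5: tau→5  [1 exit(s)]

Answer: DEADLOCK-FREE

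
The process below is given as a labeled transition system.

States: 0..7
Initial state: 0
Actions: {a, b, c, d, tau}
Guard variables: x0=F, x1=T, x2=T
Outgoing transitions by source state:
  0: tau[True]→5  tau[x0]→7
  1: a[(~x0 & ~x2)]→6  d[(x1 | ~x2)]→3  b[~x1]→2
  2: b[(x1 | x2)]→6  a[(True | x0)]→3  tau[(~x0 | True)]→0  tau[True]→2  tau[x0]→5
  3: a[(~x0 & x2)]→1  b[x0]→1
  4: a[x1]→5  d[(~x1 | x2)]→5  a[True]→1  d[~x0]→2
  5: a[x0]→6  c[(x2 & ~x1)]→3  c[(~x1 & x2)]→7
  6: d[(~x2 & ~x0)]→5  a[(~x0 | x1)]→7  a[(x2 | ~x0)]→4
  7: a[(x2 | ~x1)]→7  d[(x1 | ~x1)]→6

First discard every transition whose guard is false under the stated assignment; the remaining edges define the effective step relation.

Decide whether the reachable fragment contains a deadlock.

R = {0,5}
  0: tau→5  [deg 1]
  5: ∅  [deadlock]
Path to 5: tau

Answer: DEADLOCK at state 5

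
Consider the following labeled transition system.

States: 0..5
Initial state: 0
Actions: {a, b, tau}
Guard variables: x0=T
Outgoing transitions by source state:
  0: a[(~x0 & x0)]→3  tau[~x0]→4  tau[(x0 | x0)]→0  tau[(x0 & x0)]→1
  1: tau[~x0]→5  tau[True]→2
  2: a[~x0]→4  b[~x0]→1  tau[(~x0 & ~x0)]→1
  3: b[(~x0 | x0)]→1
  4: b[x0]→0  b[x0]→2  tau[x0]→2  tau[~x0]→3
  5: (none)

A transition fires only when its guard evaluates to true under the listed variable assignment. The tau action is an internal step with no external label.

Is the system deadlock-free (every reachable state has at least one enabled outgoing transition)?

Answer: DEADLOCK at state 2

Trace:
R = {0,1,2}
  0: tau→0  tau→1  [deg 2]
  1: tau→2  [deg 1]
  2: ∅  [deadlock]
Path to 2: tau·tau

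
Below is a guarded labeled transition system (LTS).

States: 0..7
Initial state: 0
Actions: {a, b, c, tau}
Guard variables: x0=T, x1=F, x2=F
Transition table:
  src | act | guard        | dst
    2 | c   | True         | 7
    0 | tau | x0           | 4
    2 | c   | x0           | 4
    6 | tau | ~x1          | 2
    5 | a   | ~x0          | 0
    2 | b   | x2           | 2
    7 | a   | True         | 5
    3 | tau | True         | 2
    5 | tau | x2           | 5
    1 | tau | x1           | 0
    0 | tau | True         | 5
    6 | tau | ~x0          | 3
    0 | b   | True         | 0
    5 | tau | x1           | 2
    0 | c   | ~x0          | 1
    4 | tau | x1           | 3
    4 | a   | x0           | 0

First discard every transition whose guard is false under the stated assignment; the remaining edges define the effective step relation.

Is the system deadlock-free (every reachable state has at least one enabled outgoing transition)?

Reach set: {0,4,5}
  0: b→0  tau→4  tau→5  [deg 3]
  4: a→0  [deg 1]
  5: ∅  [no exit]
witness 5: tau

Answer: DEADLOCK at state 5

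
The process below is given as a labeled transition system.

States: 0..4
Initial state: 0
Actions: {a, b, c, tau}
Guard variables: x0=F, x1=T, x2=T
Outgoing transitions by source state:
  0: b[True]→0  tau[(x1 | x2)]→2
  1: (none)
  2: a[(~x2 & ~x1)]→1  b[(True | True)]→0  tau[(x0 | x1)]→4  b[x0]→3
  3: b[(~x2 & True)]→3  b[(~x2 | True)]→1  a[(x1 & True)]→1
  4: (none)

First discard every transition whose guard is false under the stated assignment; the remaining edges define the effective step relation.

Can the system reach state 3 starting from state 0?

After dropping false guards: 6 live edges.
Layer 0: {0}
Layer 1: {2}  cumulative {0,2}
Layer 2: {4}  cumulative {0,2,4}
R = {0,2,4}

Answer: UNREACHABLE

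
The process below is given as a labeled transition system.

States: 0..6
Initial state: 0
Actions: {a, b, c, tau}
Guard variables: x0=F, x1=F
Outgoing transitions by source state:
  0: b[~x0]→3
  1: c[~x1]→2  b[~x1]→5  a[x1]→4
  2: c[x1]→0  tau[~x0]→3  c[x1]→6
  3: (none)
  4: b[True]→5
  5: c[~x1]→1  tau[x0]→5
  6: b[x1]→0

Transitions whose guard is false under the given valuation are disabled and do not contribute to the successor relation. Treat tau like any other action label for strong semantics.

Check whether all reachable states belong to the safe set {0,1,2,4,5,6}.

Allowed set {0,1,2,4,5,6}
Reachable = {0,3}
  0: ✓
  3: ✗ unsafe
reach 3 via b — violates

Answer: INVARIANT VIOLATED at state 3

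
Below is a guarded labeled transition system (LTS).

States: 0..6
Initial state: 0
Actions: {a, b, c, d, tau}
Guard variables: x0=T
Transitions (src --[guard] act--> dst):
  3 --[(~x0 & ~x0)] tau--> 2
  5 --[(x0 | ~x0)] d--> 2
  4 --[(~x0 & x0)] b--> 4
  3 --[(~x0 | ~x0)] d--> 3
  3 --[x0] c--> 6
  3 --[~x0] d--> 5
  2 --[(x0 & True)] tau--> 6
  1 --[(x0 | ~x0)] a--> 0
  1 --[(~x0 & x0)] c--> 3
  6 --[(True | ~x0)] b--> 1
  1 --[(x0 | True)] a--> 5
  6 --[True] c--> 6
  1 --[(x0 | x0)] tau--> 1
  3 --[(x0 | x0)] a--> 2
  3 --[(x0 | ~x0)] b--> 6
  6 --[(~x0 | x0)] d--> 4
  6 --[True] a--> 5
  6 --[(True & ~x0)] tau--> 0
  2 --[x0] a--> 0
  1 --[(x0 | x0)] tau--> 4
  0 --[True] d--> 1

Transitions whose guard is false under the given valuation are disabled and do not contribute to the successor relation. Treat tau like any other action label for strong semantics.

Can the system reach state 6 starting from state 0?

Answer: REACHABLE

Analysis:
After dropping false guards: 15 live edges.
L0 = {0}
L1 = {1}  total {0,1}
L2 = {4,5}  total {0,1,4,5}
L3 = {2}  total {0,1,2,4,5}
L4 = {6}  total {0,1,2,4,5,6}
Reach set: {0,1,2,4,5,6}
witness 6: d·a·d·tau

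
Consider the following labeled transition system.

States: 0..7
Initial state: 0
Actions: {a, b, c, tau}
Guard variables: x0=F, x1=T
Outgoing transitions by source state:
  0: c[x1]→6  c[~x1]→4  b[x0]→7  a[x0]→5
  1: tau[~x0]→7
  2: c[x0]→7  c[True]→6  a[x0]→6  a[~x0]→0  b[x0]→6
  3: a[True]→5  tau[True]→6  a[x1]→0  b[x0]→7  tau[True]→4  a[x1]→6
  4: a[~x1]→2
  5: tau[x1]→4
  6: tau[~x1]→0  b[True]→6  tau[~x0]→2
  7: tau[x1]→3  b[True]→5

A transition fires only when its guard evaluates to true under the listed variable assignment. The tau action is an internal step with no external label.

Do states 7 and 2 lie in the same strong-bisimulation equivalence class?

Bisimulation quotient by refinement:
  P[0] = {{0,1,2,3,4,5,6,7}}
  P[1] = {{0},{1,5},{2},{3},{4},{6,7}}
  P[2] = {{0},{1},{2},{3},{4},{5},{6},{7}}
stable after 3 split(s): 8 block(s)
[7]={7}  [2]={2}

Answer: NOT BISIMILAR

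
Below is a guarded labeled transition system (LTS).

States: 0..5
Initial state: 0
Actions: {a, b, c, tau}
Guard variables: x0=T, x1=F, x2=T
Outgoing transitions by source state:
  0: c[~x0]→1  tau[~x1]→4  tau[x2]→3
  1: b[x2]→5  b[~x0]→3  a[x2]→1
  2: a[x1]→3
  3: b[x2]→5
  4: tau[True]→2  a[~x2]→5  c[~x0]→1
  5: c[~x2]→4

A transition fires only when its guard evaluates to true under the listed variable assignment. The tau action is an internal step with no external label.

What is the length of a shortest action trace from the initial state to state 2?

Answer: 2

Working:
Breadth-first toward 2:
  depth 0: {0}
  depth 1: {3,4}
  depth 2: {2,5}
first hit 2 at d=2 via tau·tau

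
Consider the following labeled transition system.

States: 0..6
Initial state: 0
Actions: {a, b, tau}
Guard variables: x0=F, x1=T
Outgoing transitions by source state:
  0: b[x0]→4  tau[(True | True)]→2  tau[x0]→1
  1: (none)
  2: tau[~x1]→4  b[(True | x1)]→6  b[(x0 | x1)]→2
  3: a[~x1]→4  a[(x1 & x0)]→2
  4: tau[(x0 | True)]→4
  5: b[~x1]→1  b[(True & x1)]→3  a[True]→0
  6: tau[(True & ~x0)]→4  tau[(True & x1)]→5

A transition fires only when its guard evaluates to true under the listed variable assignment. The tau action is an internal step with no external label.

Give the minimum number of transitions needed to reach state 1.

Breadth-first toward 1:
  Layer 0: {0}
  Layer 1: {2}
  Layer 2: {6}
  Layer 3: {4,5}
  Layer 4: {3}
1 never appears.

Answer: UNREACHABLE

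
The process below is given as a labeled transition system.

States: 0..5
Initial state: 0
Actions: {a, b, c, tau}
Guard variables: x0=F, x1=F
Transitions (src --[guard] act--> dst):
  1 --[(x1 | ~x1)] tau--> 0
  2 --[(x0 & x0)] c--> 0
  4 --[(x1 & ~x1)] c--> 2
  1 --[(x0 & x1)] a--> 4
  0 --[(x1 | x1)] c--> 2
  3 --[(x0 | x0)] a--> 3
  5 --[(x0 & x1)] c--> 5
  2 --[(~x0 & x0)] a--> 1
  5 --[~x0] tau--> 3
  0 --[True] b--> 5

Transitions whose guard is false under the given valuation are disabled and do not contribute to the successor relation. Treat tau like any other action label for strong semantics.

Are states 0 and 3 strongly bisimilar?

Bisimulation quotient by refinement:
  π0 = {{0,1,2,3,4,5}}
  π1 = {{0},{1,5},{2,3,4}}
  π2 = {{0},{1},{2,3,4},{5}}
stable after 3 split(s): 4 block(s)
[0]={0}  [3]={2,3,4}

Answer: NOT BISIMILAR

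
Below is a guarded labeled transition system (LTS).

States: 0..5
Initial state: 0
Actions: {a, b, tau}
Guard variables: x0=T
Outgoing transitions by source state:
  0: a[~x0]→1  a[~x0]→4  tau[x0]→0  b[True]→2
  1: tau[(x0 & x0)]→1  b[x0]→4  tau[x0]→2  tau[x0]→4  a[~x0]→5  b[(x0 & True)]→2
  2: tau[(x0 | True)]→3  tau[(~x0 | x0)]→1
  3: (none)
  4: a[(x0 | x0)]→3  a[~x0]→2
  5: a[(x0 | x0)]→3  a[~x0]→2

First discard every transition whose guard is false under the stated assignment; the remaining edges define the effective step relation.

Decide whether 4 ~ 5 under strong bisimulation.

Answer: BISIMILAR

Working:
Compute ~ classes (split until stable):
  P[0] = {{0,1,2,3,4,5}}
  P[1] = {{0,1},{2},{3},{4,5}}
  P[2] = {{0},{1},{2},{3},{4,5}}
Fixed point at round 3; 5 class(es).
class of 4: {4,5}; class of 5: {4,5}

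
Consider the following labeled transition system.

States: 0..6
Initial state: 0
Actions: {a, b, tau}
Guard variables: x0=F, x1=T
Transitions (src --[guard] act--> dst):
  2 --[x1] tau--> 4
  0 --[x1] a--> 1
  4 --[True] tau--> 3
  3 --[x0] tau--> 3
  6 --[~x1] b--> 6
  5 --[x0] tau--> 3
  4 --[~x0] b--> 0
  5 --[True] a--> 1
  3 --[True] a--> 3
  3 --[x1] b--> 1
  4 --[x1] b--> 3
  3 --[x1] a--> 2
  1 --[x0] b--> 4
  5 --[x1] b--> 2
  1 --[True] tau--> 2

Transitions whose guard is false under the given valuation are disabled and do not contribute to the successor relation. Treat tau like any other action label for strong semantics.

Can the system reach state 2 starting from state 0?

Guard filter leaves 11 enabled edge(s).
depth 0: {0}
depth 1: {1}  total {0,1}
depth 2: {2}  total {0,1,2}
depth 3: {4}  total {0,1,2,4}
depth 4: {3}  total {0,1,2,3,4}
Reachable = {0,1,2,3,4}
trace reaching 2: a·tau

Answer: REACHABLE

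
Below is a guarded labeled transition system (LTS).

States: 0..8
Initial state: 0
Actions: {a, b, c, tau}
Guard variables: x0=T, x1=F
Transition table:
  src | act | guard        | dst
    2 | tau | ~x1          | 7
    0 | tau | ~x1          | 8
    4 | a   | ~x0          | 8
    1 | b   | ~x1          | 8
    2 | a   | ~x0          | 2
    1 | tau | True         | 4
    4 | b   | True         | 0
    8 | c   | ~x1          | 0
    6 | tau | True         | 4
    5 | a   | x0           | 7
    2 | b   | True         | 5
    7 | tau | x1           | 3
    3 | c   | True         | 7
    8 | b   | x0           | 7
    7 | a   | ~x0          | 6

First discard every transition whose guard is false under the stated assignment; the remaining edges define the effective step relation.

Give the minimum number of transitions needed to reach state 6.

Breadth-first toward 6:
  depth 0: {0}
  depth 1: {8}
  depth 2: {7}
6 never appears.

Answer: UNREACHABLE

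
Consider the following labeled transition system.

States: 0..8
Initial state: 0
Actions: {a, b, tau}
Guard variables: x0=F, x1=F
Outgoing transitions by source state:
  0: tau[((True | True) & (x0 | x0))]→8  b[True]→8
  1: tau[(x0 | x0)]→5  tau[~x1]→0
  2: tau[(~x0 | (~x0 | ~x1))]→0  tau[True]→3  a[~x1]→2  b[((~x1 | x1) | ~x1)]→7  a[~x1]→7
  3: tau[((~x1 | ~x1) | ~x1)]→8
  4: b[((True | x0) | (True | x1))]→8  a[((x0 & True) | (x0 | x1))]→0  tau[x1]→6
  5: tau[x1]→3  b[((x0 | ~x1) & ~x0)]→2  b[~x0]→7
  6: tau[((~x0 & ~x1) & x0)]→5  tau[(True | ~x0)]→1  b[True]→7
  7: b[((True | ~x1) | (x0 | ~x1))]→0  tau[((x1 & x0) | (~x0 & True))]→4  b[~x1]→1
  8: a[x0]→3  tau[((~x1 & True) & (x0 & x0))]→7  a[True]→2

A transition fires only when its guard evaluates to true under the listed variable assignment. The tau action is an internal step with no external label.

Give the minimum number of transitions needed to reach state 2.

Breadth-first toward 2:
  L0 = {0}
  L1 = {8}
  L2 = {2}
depth(2)=2, e.g. b·a

Answer: 2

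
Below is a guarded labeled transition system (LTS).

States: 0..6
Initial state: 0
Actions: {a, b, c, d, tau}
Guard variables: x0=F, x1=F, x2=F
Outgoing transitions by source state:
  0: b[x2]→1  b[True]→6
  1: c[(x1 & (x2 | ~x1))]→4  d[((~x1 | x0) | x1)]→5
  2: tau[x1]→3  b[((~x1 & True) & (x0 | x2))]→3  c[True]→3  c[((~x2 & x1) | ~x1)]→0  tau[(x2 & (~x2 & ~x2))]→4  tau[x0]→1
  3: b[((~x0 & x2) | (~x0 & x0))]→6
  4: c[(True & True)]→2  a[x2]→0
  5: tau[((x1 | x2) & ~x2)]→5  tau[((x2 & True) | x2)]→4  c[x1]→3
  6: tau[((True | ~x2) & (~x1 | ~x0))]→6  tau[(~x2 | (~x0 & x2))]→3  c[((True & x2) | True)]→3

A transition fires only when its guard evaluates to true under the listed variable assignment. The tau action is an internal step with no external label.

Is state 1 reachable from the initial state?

Answer: UNREACHABLE

Trace:
After dropping false guards: 8 live edges.
depth 0: {0}
depth 1: {6}  total {0,6}
depth 2: {3}  total {0,3,6}
Reach set: {0,3,6}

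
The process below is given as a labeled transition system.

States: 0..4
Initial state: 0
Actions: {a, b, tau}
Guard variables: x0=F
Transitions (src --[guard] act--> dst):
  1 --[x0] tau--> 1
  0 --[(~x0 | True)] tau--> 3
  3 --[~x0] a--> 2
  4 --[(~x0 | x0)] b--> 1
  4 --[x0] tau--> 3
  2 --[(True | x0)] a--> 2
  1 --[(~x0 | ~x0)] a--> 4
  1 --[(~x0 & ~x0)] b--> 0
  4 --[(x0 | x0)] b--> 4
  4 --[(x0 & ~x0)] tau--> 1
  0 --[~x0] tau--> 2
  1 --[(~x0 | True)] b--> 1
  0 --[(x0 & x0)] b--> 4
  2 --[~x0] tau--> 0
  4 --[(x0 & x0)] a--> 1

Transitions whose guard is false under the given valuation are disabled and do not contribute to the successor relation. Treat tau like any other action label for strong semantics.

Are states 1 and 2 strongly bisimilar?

Answer: NOT BISIMILAR

Trace:
Bisimulation quotient by refinement:
  P[0] = {{0,1,2,3,4}}
  P[1] = {{0},{1},{2},{3},{4}}
Fixed point at round 2; 5 class(es).
[1]={1}  [2]={2}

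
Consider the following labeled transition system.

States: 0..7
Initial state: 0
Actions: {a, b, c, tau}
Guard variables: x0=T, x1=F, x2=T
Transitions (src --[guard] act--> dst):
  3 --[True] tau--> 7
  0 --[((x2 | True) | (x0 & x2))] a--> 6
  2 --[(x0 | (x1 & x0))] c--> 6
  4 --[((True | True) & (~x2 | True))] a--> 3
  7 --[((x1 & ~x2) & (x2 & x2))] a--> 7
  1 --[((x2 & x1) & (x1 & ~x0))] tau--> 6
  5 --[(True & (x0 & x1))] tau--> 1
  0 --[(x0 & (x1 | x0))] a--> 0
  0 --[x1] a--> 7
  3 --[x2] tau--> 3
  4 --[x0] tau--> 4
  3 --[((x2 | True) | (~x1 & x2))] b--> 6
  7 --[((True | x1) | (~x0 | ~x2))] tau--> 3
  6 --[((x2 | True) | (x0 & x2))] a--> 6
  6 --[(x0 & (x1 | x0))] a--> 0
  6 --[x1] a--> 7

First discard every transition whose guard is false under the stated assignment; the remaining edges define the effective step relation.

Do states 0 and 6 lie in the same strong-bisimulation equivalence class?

Compute ~ classes (split until stable):
  P[0] = {{0,1,2,3,4,5,6,7}}
  P[1] = {{0,6},{1,5},{2},{3},{4},{7}}
6 equivalence class(es) (converged in 2)
class of 0: {0,6}; class of 6: {0,6}

Answer: BISIMILAR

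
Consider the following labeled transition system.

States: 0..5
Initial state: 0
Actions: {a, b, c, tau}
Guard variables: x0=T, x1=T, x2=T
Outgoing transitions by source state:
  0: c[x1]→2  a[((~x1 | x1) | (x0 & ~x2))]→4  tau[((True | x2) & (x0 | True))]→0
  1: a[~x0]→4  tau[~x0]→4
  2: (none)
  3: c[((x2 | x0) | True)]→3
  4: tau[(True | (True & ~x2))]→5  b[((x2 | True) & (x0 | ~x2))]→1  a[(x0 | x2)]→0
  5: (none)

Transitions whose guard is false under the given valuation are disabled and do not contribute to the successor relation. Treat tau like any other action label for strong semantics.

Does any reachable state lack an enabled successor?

Answer: DEADLOCK at state 1

Analysis:
Reachable = {0,1,2,4,5}
  0: a→4  c→2  tau→0  [deg 3]
  1: ∅  [STUCK]
  2: ∅  [STUCK]
  4: a→0  b→1  tau→5  [deg 3]
  5: ∅  [STUCK]
witness 1: a·b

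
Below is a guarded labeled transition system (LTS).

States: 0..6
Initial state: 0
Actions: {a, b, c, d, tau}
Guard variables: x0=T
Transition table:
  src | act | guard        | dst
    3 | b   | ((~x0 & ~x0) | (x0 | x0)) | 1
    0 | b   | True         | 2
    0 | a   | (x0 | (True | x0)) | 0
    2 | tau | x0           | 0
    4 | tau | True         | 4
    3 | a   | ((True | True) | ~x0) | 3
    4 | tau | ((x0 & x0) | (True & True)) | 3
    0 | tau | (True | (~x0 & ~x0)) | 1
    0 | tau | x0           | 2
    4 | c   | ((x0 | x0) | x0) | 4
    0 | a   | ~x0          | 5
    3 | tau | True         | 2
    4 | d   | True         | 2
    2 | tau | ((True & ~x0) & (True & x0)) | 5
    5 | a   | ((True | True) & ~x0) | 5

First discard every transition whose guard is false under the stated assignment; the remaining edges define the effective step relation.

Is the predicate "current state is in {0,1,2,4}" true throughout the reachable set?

Answer: INVARIANT HOLDS

Working:
Allowed set {0,1,2,4}
Reach set: {0,1,2}
  0: ✓
  1: ✓
  2: ✓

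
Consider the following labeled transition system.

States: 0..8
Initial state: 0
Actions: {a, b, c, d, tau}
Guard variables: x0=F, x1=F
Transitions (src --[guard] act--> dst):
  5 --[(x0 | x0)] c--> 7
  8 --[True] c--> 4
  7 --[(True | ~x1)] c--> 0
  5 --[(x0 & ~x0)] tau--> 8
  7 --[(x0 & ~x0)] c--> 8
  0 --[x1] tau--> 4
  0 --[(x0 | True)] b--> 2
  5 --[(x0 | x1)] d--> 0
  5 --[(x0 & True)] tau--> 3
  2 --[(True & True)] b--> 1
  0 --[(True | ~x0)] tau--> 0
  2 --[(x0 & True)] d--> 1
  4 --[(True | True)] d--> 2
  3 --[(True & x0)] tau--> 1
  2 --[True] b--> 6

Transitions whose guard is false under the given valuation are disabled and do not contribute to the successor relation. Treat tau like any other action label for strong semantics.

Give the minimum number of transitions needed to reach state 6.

Layered search for 6:
  depth 0: {0}
  depth 1: {2}
  depth 2: {1,6}
6 enters at depth 2; path b·b

Answer: 2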